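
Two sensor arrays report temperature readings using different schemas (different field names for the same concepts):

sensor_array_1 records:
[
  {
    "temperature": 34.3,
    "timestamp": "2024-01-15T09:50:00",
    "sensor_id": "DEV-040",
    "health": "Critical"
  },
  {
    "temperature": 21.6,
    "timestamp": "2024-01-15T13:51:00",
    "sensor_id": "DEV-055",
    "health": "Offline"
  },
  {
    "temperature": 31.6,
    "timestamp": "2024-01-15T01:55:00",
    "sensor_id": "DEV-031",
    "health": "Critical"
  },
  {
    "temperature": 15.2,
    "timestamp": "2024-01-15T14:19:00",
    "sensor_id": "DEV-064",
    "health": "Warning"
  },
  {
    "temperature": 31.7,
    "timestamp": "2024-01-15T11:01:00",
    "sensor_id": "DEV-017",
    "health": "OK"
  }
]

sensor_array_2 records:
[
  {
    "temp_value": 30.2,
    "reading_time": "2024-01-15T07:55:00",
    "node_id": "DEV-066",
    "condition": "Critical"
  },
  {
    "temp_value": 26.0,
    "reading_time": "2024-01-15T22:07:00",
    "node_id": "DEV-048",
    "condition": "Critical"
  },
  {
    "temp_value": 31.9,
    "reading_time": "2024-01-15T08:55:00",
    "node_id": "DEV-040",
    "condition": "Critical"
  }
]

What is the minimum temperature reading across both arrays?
15.2

Schema mapping: "temperature" (sensor_array_1) = "temp_value" (sensor_array_2) = temperature reading

Minimum in sensor_array_1: 15.2
Minimum in sensor_array_2: 26.0

Overall minimum: min(15.2, 26.0) = 15.2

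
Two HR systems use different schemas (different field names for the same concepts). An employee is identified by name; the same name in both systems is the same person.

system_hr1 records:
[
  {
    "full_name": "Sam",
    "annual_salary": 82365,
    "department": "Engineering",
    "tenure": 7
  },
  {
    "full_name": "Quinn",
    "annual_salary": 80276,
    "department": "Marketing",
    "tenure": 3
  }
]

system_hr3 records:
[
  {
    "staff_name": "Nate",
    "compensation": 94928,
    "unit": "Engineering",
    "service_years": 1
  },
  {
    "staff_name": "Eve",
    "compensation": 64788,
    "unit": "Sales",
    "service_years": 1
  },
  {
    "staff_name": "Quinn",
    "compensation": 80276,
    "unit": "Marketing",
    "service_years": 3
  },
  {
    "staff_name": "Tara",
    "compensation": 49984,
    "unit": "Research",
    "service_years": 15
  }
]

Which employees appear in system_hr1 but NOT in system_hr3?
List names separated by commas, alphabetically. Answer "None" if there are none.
Sam

Schema mapping: "full_name" (system_hr1) = "staff_name" (system_hr3) = employee name

Names in system_hr1: ['Quinn', 'Sam']
Names in system_hr3: ['Eve', 'Nate', 'Quinn', 'Tara']

In system_hr1 but not system_hr3: ['Sam']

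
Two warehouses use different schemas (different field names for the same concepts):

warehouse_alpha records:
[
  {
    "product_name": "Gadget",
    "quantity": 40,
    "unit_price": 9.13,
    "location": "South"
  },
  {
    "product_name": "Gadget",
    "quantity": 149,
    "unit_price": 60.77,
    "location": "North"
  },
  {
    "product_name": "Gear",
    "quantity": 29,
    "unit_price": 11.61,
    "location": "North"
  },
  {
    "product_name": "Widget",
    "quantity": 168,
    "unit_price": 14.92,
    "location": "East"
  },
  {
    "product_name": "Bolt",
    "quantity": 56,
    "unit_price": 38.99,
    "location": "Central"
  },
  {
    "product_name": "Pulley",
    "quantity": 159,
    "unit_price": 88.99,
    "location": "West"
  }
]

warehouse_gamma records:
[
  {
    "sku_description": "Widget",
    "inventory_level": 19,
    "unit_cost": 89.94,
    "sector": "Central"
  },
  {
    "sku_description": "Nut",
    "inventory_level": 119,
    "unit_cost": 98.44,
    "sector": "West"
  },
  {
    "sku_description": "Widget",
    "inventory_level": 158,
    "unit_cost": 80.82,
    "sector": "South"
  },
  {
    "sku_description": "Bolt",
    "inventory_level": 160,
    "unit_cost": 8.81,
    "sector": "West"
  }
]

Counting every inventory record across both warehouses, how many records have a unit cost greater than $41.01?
5

Schema mapping: "unit_price" (warehouse_alpha) = "unit_cost" (warehouse_gamma) = unit cost

Records > $41.01 in warehouse_alpha: 2
Records > $41.01 in warehouse_gamma: 3

Total count: 2 + 3 = 5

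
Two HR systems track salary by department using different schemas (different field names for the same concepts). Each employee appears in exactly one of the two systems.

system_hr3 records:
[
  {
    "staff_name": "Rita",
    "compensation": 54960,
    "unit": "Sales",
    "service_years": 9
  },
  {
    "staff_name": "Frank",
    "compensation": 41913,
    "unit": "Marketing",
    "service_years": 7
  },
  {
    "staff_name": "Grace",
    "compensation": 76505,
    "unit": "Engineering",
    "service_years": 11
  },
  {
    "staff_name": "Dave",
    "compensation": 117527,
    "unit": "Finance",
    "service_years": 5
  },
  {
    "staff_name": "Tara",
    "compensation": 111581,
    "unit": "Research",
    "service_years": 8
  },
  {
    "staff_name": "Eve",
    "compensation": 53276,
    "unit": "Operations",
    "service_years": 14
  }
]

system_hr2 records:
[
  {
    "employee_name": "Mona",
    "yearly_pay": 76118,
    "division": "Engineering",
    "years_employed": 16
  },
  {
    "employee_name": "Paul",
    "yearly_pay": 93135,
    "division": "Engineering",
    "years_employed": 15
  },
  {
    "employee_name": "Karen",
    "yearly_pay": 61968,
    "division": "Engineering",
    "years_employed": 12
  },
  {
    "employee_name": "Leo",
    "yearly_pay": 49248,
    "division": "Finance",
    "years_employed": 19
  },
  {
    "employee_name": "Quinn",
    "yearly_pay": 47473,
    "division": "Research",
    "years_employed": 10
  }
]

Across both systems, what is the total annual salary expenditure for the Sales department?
54960

Schema mappings:
- "unit" (system_hr3) = "division" (system_hr2) = department
- "compensation" (system_hr3) = "yearly_pay" (system_hr2) = salary

Sales salaries from system_hr3: 54960
Sales salaries from system_hr2: 0

Total: 54960 + 0 = 54960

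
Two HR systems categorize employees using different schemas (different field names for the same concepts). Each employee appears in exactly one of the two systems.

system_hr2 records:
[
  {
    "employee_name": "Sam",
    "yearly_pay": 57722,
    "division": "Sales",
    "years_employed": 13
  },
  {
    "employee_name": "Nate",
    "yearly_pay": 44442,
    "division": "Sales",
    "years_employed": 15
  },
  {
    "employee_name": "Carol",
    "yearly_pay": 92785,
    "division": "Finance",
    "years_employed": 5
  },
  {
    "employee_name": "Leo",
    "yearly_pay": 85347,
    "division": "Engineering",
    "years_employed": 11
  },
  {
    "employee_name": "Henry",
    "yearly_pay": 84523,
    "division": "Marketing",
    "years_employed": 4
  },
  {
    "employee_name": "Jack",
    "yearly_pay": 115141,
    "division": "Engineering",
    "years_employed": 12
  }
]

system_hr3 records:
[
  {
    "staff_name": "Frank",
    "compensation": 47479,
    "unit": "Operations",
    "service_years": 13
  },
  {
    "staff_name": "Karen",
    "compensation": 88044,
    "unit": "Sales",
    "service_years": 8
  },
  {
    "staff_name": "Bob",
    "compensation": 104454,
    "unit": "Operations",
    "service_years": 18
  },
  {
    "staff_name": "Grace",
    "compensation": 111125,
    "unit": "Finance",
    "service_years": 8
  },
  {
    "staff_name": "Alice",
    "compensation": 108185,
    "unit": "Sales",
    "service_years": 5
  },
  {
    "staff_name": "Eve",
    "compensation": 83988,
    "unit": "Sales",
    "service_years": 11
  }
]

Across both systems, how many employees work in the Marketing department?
1

Schema mapping: "division" (system_hr2) = "unit" (system_hr3) = department

Marketing employees in system_hr2: 1
Marketing employees in system_hr3: 0

Total in Marketing: 1 + 0 = 1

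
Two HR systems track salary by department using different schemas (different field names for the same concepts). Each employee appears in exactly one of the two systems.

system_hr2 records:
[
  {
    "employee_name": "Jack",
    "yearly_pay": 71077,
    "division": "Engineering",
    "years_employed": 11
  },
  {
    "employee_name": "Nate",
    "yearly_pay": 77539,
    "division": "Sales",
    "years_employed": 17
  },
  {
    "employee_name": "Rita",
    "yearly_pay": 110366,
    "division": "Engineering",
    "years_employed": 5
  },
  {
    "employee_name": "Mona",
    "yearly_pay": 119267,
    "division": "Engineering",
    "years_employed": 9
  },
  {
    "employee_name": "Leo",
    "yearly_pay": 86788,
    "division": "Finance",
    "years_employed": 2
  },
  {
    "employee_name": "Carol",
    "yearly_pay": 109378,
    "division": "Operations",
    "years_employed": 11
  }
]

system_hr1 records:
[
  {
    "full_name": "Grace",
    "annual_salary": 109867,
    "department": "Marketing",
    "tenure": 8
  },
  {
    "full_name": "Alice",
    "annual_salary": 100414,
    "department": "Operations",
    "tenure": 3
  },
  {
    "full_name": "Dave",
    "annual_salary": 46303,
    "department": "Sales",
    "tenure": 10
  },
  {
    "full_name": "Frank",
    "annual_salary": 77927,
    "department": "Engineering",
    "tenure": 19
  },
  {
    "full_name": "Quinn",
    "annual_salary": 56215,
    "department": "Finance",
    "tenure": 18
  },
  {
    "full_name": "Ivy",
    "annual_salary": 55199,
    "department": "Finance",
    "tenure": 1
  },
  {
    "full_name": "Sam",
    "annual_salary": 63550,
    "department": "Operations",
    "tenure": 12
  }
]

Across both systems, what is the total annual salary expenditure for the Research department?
0

Schema mappings:
- "division" (system_hr2) = "department" (system_hr1) = department
- "yearly_pay" (system_hr2) = "annual_salary" (system_hr1) = salary

Research salaries from system_hr2: 0
Research salaries from system_hr1: 0

Total: 0 + 0 = 0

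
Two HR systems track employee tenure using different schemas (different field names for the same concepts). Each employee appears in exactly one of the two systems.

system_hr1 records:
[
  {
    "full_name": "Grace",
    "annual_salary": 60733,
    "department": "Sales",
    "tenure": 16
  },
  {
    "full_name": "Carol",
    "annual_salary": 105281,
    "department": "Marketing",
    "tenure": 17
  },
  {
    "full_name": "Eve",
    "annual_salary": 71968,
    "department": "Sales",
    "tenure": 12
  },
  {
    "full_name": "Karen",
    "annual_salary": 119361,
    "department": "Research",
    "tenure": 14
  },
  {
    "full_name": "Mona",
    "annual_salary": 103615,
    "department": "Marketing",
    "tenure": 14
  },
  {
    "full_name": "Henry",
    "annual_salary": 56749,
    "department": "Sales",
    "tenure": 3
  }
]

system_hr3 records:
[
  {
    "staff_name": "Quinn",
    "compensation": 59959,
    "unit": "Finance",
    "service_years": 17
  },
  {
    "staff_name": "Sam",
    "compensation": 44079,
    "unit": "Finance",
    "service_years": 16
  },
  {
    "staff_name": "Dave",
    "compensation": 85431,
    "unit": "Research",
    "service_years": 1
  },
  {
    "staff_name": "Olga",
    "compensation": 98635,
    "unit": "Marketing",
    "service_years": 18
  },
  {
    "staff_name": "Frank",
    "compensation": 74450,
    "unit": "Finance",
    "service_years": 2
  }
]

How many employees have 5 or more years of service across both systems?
8

Reconcile schemas: "tenure" (system_hr1) = "service_years" (system_hr3) = years of service

From system_hr1: 5 employees with >= 5 years
From system_hr3: 3 employees with >= 5 years

Total: 5 + 3 = 8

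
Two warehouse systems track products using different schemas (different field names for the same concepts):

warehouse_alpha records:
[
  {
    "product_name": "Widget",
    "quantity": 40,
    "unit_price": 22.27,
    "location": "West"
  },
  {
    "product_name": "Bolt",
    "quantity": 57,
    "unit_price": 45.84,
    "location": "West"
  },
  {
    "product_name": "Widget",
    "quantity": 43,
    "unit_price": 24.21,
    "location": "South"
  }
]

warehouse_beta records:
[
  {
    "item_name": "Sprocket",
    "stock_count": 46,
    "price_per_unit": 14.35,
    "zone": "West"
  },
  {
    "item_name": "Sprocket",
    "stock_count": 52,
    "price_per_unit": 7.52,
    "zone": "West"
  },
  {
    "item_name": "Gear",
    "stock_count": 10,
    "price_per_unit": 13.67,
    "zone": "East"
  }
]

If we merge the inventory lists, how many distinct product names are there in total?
4

Schema mapping: "product_name" (warehouse_alpha) = "item_name" (warehouse_beta) = product name

Products in warehouse_alpha: ['Bolt', 'Widget']
Products in warehouse_beta: ['Gear', 'Sprocket']

Union (unique products): ['Bolt', 'Gear', 'Sprocket', 'Widget']
Count: 4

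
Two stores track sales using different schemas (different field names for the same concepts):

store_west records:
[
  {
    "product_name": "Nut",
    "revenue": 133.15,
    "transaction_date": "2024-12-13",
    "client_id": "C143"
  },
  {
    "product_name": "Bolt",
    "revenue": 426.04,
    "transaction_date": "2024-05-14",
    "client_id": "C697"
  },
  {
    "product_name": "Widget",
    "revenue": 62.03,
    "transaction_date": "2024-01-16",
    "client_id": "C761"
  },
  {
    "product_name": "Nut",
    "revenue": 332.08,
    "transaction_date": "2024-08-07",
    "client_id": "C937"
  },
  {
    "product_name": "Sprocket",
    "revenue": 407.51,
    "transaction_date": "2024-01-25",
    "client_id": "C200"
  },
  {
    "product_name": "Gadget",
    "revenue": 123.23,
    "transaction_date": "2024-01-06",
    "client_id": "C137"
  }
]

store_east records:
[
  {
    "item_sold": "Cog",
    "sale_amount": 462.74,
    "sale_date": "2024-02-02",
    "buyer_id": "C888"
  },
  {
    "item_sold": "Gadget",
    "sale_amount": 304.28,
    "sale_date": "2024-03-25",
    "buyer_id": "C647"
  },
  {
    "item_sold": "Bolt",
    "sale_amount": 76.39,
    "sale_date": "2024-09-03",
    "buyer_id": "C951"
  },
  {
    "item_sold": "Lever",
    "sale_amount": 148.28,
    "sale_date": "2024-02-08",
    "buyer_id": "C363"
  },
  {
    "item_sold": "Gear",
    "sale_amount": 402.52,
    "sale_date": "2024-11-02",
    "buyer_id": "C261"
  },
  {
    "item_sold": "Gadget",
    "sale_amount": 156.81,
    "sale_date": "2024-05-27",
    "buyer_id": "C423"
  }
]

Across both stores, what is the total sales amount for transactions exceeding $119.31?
2896.64

Schema mapping: "revenue" (store_west) = "sale_amount" (store_east) = sale amount

Sum of sales > $119.31 in store_west: 1422.01
Sum of sales > $119.31 in store_east: 1474.63

Total: 1422.01 + 1474.63 = 2896.64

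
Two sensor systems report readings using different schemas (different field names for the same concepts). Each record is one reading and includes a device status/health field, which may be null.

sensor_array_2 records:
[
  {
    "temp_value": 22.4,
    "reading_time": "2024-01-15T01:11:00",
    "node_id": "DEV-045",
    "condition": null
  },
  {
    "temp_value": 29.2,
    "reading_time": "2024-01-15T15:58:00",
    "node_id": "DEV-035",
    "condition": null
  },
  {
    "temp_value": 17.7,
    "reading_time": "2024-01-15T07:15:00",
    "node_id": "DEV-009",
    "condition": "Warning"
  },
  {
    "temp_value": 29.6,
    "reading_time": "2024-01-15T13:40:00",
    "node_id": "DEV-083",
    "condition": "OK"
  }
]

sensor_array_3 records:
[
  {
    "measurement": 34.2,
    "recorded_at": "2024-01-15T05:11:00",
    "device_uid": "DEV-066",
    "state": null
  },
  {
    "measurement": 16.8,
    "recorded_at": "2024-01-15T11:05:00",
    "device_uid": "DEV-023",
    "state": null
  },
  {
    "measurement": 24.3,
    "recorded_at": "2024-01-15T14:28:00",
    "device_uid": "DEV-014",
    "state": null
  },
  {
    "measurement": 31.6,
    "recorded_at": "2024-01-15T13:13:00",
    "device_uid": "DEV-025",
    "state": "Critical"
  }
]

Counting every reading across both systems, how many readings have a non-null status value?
3

Schema mapping: "condition" (sensor_array_2) = "state" (sensor_array_3) = status

Non-null in sensor_array_2: 2
Non-null in sensor_array_3: 1

Total non-null: 2 + 1 = 3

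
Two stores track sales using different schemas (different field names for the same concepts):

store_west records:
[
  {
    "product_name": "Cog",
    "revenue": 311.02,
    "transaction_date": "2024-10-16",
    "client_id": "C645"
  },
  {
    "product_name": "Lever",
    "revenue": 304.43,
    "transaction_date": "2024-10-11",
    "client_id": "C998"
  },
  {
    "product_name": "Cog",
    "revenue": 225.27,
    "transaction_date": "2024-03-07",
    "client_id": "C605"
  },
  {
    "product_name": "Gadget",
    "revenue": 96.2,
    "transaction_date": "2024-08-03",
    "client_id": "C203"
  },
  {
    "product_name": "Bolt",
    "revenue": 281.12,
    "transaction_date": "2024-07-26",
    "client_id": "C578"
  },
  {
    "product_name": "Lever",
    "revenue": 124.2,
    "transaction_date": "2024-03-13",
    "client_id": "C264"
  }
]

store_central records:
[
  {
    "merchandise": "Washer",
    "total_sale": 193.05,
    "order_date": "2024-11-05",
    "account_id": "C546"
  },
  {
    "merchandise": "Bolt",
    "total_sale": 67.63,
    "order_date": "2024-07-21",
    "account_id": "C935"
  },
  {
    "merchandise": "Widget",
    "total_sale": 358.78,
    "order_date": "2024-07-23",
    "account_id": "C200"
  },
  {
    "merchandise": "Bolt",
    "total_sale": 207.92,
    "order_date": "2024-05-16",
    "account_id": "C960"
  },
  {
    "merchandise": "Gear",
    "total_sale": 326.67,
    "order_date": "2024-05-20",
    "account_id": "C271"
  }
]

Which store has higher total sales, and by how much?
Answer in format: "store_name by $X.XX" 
store_west by $188.19

Schema mapping: "revenue" (store_west) = "total_sale" (store_central) = sale amount

Total for store_west: 1342.24
Total for store_central: 1154.05

Difference: |1342.24 - 1154.05| = 188.19
store_west has higher sales by $188.19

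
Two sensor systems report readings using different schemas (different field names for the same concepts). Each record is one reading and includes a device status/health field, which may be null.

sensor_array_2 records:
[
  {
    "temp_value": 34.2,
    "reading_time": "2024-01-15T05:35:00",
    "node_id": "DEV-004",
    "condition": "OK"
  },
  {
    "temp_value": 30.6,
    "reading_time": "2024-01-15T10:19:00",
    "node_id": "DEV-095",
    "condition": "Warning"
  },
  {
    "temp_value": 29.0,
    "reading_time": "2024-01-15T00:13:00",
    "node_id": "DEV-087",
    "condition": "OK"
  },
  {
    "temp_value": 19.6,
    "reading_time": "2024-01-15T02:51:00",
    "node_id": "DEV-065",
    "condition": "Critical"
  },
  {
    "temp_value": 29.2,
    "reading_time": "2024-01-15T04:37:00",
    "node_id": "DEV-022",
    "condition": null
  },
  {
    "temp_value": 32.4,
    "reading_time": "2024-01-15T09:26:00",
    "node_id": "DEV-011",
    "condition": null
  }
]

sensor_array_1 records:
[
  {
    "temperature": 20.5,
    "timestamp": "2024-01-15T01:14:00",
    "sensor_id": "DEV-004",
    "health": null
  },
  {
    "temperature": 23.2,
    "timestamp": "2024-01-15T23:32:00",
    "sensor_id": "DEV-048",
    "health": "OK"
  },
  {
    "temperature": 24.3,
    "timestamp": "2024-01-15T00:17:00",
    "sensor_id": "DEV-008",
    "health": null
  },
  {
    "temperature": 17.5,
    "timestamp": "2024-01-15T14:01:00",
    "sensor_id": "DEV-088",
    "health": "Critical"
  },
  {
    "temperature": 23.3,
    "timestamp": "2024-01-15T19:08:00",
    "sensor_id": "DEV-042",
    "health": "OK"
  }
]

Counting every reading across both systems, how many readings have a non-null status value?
7

Schema mapping: "condition" (sensor_array_2) = "health" (sensor_array_1) = status

Non-null in sensor_array_2: 4
Non-null in sensor_array_1: 3

Total non-null: 4 + 3 = 7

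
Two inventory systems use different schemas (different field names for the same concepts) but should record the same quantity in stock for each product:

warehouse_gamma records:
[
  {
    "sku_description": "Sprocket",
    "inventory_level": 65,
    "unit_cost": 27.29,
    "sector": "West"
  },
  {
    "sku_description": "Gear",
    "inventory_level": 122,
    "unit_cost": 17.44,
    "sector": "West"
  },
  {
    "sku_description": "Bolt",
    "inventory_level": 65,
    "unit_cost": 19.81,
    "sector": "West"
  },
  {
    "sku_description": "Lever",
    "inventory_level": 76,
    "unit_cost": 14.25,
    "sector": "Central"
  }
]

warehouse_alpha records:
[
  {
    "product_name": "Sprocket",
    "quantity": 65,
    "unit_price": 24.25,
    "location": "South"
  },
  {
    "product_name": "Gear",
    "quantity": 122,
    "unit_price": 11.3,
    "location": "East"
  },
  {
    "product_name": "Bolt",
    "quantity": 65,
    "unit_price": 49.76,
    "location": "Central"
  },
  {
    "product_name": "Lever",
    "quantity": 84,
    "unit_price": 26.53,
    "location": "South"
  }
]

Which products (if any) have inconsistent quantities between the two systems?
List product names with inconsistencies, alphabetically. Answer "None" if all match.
Lever

Schema mappings:
- "sku_description" (warehouse_gamma) = "product_name" (warehouse_alpha) = product name
- "inventory_level" (warehouse_gamma) = "quantity" (warehouse_alpha) = quantity

Comparison:
  Sprocket: 65 vs 65 - MATCH
  Gear: 122 vs 122 - MATCH
  Bolt: 65 vs 65 - MATCH
  Lever: 76 vs 84 - MISMATCH

Products with inconsistencies: Lever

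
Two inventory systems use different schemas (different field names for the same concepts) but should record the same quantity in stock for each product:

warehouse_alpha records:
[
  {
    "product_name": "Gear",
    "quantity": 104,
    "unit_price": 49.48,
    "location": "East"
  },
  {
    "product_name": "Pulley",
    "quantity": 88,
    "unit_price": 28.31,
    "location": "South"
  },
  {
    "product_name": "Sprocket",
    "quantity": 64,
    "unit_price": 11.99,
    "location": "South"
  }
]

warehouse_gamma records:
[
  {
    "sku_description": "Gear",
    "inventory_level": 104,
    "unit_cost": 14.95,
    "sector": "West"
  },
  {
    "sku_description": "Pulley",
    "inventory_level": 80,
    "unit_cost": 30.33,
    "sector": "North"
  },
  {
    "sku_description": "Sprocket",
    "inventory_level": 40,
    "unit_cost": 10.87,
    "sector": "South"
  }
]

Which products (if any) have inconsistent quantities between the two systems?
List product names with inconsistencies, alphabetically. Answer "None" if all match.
Pulley, Sprocket

Schema mappings:
- "product_name" (warehouse_alpha) = "sku_description" (warehouse_gamma) = product name
- "quantity" (warehouse_alpha) = "inventory_level" (warehouse_gamma) = quantity

Comparison:
  Gear: 104 vs 104 - MATCH
  Pulley: 88 vs 80 - MISMATCH
  Sprocket: 64 vs 40 - MISMATCH

Products with inconsistencies: Pulley, Sprocket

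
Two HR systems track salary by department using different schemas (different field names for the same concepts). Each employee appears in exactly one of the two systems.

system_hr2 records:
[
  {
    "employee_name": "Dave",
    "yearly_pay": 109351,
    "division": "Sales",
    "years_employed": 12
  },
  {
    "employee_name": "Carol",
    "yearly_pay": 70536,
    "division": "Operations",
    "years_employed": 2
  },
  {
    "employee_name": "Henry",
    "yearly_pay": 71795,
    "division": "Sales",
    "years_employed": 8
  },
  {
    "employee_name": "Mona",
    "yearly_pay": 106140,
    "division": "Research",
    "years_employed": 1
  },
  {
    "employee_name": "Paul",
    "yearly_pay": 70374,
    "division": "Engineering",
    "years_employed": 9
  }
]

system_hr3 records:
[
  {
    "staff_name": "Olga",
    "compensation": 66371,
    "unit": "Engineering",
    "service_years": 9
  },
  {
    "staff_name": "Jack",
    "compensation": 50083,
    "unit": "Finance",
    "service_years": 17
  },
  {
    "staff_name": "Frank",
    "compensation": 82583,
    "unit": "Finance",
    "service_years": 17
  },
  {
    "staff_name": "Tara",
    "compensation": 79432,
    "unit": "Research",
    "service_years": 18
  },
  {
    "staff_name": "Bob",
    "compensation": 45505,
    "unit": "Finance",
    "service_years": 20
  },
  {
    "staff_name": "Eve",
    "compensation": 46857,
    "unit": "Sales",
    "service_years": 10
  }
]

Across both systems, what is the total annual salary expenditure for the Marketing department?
0

Schema mappings:
- "division" (system_hr2) = "unit" (system_hr3) = department
- "yearly_pay" (system_hr2) = "compensation" (system_hr3) = salary

Marketing salaries from system_hr2: 0
Marketing salaries from system_hr3: 0

Total: 0 + 0 = 0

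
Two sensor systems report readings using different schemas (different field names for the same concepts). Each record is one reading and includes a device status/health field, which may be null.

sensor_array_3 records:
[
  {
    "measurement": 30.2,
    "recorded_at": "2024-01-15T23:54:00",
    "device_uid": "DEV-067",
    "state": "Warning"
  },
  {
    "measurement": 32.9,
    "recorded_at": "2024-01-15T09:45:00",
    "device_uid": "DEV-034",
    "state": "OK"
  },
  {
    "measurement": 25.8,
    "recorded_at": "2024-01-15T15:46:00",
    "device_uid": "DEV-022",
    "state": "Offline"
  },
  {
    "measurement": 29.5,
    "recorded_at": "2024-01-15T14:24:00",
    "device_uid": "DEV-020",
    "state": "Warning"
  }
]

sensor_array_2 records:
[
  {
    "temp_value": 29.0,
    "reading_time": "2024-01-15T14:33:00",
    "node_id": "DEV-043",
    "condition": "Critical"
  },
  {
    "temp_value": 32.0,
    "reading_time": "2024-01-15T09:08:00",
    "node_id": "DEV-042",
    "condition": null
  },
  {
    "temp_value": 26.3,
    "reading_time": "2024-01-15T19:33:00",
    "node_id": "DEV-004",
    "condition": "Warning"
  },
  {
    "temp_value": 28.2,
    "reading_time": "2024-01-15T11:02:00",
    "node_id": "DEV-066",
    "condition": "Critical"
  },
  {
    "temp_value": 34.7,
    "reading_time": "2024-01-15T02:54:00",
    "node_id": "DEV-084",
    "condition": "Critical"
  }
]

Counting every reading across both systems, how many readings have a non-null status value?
8

Schema mapping: "state" (sensor_array_3) = "condition" (sensor_array_2) = status

Non-null in sensor_array_3: 4
Non-null in sensor_array_2: 4

Total non-null: 4 + 4 = 8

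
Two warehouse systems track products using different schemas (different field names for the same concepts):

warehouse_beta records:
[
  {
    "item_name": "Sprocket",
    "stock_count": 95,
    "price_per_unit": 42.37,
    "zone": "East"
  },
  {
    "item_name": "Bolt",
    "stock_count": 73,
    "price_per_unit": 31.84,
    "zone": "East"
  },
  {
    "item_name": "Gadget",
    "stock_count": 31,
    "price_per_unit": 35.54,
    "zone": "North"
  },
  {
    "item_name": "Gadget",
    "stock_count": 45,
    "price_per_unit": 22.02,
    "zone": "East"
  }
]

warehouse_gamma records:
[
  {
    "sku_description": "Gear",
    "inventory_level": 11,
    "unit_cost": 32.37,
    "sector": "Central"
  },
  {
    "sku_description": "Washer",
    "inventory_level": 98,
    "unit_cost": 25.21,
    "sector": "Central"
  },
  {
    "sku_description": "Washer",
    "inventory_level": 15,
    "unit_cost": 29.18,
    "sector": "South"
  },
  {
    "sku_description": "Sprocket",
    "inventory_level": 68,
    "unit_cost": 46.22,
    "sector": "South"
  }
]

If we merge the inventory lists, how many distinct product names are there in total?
5

Schema mapping: "item_name" (warehouse_beta) = "sku_description" (warehouse_gamma) = product name

Products in warehouse_beta: ['Bolt', 'Gadget', 'Sprocket']
Products in warehouse_gamma: ['Gear', 'Sprocket', 'Washer']

Union (unique products): ['Bolt', 'Gadget', 'Gear', 'Sprocket', 'Washer']
Count: 5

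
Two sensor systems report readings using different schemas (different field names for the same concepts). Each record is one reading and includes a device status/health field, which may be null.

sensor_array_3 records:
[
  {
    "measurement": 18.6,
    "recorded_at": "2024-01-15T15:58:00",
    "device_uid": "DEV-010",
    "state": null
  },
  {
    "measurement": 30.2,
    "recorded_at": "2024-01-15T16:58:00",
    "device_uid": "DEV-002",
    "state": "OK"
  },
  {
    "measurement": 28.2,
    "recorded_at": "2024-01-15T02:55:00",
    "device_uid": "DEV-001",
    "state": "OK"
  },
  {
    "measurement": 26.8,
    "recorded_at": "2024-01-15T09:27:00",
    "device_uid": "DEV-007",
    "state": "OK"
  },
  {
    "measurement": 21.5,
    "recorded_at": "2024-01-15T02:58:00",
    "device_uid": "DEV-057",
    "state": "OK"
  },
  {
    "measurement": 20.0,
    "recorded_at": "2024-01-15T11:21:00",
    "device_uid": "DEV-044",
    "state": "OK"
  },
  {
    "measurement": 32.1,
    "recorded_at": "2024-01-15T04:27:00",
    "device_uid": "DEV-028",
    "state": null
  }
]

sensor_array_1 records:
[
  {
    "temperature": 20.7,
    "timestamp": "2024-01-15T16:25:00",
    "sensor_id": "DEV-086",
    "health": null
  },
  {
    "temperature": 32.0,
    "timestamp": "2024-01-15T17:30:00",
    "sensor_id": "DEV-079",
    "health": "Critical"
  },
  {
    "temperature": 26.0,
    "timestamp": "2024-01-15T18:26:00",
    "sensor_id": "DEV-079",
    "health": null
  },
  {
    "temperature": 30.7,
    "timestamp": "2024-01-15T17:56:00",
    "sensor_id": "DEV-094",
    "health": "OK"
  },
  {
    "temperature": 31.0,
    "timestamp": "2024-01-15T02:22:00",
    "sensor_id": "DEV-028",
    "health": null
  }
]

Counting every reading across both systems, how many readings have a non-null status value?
7

Schema mapping: "state" (sensor_array_3) = "health" (sensor_array_1) = status

Non-null in sensor_array_3: 5
Non-null in sensor_array_1: 2

Total non-null: 5 + 2 = 7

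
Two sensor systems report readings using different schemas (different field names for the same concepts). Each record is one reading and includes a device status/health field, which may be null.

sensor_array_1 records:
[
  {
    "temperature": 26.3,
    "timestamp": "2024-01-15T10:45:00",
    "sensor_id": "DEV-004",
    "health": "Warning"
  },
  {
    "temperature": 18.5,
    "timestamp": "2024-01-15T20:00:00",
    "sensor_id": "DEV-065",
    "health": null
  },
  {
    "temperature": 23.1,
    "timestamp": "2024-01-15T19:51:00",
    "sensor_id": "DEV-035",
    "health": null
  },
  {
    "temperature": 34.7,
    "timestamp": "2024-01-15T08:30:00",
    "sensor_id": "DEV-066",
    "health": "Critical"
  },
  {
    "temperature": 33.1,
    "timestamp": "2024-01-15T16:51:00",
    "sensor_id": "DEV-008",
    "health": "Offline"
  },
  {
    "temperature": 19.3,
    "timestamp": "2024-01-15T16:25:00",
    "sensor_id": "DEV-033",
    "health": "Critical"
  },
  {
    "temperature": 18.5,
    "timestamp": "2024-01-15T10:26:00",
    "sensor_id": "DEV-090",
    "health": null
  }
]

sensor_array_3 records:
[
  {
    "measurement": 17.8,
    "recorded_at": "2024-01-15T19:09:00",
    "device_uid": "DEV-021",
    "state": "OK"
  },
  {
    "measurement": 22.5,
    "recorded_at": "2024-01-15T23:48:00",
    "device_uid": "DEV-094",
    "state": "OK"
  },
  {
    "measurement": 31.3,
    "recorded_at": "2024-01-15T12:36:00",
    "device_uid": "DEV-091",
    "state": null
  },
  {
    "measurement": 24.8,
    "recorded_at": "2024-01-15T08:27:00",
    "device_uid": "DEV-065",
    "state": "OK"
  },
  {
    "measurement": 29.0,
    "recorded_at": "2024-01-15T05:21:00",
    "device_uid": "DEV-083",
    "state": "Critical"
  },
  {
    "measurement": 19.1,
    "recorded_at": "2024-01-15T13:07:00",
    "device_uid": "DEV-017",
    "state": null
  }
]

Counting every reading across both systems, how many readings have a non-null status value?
8

Schema mapping: "health" (sensor_array_1) = "state" (sensor_array_3) = status

Non-null in sensor_array_1: 4
Non-null in sensor_array_3: 4

Total non-null: 4 + 4 = 8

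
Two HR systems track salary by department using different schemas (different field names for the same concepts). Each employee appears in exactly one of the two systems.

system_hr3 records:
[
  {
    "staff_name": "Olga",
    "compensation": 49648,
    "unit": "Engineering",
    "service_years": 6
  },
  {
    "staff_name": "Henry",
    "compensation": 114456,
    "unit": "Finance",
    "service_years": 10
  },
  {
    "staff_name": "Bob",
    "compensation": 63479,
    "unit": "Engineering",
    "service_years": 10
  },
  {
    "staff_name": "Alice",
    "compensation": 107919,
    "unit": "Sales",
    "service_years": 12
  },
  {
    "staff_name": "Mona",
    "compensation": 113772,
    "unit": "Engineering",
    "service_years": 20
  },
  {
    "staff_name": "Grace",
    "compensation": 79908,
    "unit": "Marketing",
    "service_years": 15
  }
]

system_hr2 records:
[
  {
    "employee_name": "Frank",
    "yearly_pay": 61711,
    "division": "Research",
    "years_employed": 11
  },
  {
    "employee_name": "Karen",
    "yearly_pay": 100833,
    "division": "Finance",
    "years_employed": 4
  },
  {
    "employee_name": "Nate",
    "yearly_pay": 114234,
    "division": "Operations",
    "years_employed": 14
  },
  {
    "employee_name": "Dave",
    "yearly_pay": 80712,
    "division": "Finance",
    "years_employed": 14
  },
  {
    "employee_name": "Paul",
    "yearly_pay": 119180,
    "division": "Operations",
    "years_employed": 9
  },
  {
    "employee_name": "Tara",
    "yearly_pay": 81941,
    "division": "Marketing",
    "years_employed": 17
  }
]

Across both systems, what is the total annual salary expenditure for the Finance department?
296001

Schema mappings:
- "unit" (system_hr3) = "division" (system_hr2) = department
- "compensation" (system_hr3) = "yearly_pay" (system_hr2) = salary

Finance salaries from system_hr3: 114456
Finance salaries from system_hr2: 181545

Total: 114456 + 181545 = 296001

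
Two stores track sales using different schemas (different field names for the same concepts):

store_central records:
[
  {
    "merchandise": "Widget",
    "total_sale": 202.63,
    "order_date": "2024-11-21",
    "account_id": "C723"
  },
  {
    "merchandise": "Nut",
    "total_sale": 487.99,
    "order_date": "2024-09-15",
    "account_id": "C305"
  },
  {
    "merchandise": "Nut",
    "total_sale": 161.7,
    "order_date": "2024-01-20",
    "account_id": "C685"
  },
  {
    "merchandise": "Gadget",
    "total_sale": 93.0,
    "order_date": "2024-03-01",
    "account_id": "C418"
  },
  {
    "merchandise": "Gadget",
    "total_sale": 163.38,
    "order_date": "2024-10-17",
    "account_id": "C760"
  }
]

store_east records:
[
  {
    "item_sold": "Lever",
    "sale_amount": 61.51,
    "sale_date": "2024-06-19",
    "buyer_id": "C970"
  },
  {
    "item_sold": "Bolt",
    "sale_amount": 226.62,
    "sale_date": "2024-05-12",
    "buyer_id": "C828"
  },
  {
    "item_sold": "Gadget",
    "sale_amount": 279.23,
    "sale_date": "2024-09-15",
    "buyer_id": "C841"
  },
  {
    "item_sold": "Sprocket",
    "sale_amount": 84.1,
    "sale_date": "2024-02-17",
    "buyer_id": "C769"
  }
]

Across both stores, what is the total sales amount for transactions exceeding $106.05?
1521.55

Schema mapping: "total_sale" (store_central) = "sale_amount" (store_east) = sale amount

Sum of sales > $106.05 in store_central: 1015.7
Sum of sales > $106.05 in store_east: 505.85

Total: 1015.7 + 505.85 = 1521.55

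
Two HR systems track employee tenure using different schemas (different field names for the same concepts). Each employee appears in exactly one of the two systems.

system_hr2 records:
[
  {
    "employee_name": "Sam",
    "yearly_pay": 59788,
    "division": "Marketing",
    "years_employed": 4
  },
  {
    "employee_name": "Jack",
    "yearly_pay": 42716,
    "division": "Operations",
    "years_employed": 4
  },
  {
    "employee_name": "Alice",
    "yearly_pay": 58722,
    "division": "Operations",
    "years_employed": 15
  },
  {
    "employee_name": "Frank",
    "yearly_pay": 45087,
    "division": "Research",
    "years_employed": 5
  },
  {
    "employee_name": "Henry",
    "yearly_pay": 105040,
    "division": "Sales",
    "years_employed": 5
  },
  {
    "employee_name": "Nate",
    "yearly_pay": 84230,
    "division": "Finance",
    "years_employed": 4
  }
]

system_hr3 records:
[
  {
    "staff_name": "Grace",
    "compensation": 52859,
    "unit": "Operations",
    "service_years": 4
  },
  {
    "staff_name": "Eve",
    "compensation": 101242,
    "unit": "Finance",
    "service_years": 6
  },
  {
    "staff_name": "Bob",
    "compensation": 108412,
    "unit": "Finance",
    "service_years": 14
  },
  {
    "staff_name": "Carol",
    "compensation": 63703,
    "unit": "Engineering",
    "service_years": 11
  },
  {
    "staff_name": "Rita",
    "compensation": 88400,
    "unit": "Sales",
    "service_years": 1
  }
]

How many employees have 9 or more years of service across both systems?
3

Reconcile schemas: "years_employed" (system_hr2) = "service_years" (system_hr3) = years of service

From system_hr2: 1 employees with >= 9 years
From system_hr3: 2 employees with >= 9 years

Total: 1 + 2 = 3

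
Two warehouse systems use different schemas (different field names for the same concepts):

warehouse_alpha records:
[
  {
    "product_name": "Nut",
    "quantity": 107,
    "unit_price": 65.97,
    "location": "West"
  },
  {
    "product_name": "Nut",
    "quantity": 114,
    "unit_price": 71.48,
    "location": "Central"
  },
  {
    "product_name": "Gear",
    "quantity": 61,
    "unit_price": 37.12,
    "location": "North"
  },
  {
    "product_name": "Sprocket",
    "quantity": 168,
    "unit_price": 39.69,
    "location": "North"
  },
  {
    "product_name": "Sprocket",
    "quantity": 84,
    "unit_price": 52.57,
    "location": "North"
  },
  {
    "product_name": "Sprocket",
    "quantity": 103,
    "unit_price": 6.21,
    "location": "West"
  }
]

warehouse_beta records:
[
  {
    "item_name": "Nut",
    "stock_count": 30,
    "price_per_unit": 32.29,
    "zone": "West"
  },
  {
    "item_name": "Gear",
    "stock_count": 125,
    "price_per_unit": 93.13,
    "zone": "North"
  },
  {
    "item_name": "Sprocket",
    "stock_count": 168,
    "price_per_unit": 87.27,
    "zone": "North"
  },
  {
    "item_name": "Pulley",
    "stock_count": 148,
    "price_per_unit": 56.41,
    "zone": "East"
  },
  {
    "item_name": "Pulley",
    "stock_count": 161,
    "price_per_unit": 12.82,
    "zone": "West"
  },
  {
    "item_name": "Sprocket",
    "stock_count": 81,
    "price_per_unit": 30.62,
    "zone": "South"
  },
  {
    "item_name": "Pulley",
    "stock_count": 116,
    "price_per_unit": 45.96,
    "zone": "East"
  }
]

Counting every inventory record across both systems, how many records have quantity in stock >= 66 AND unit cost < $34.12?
3

Schema mappings:
- "quantity" (warehouse_alpha) = "stock_count" (warehouse_beta) = quantity
- "unit_price" (warehouse_alpha) = "price_per_unit" (warehouse_beta) = unit cost

Records meeting both conditions in warehouse_alpha: 1
Records meeting both conditions in warehouse_beta: 2

Total: 1 + 2 = 3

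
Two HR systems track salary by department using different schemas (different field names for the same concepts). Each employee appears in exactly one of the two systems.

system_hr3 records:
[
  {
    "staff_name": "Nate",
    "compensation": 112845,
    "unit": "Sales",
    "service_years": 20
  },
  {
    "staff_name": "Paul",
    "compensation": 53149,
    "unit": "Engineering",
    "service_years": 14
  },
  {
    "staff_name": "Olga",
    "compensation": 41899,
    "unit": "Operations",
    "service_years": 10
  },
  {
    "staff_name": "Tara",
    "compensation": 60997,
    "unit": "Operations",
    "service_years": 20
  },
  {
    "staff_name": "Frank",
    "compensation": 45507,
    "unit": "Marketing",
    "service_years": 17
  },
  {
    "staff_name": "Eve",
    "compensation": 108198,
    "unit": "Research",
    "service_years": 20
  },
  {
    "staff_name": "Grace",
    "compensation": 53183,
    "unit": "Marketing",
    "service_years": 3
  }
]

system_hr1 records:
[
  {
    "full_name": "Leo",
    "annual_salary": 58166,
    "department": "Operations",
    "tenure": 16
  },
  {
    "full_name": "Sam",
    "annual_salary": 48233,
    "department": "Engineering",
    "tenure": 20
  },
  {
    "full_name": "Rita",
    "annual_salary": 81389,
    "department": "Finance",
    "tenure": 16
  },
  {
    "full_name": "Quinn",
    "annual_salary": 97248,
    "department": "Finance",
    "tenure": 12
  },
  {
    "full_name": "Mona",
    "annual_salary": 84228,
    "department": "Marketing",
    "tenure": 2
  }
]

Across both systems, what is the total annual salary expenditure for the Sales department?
112845

Schema mappings:
- "unit" (system_hr3) = "department" (system_hr1) = department
- "compensation" (system_hr3) = "annual_salary" (system_hr1) = salary

Sales salaries from system_hr3: 112845
Sales salaries from system_hr1: 0

Total: 112845 + 0 = 112845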